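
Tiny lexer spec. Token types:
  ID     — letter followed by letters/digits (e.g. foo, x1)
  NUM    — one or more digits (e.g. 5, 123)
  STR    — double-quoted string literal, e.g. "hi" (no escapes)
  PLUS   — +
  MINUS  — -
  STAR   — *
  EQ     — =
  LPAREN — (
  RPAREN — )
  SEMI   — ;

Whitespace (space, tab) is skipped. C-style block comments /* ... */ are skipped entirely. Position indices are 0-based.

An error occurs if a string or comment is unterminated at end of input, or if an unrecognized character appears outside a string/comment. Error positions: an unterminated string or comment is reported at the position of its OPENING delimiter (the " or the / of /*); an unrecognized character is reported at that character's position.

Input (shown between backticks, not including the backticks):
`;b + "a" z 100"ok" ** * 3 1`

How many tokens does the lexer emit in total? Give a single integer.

Answer: 12

Derivation:
pos=0: emit SEMI ';'
pos=1: emit ID 'b' (now at pos=2)
pos=3: emit PLUS '+'
pos=5: enter STRING mode
pos=5: emit STR "a" (now at pos=8)
pos=9: emit ID 'z' (now at pos=10)
pos=11: emit NUM '100' (now at pos=14)
pos=14: enter STRING mode
pos=14: emit STR "ok" (now at pos=18)
pos=19: emit STAR '*'
pos=20: emit STAR '*'
pos=22: emit STAR '*'
pos=24: emit NUM '3' (now at pos=25)
pos=26: emit NUM '1' (now at pos=27)
DONE. 12 tokens: [SEMI, ID, PLUS, STR, ID, NUM, STR, STAR, STAR, STAR, NUM, NUM]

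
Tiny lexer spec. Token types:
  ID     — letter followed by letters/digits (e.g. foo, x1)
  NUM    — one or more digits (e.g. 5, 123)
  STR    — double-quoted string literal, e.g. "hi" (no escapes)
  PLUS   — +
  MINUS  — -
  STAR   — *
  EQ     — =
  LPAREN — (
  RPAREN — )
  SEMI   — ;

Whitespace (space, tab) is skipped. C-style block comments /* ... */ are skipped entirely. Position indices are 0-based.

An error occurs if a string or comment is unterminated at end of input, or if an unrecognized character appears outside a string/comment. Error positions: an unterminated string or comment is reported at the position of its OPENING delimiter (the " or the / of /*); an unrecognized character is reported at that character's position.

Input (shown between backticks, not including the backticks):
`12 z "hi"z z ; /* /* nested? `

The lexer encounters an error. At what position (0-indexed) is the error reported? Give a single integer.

pos=0: emit NUM '12' (now at pos=2)
pos=3: emit ID 'z' (now at pos=4)
pos=5: enter STRING mode
pos=5: emit STR "hi" (now at pos=9)
pos=9: emit ID 'z' (now at pos=10)
pos=11: emit ID 'z' (now at pos=12)
pos=13: emit SEMI ';'
pos=15: enter COMMENT mode (saw '/*')
pos=15: ERROR — unterminated comment (reached EOF)

Answer: 15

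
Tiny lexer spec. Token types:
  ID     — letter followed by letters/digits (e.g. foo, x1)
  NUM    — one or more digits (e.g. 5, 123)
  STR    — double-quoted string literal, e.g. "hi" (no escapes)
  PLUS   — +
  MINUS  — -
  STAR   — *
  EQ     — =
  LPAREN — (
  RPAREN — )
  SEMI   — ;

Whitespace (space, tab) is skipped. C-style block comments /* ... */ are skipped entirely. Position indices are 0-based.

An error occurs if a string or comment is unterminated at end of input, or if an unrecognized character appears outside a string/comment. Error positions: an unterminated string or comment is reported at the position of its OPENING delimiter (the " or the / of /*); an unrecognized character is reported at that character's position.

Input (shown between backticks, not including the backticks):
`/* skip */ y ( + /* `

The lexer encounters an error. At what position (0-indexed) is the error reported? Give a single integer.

Answer: 17

Derivation:
pos=0: enter COMMENT mode (saw '/*')
exit COMMENT mode (now at pos=10)
pos=11: emit ID 'y' (now at pos=12)
pos=13: emit LPAREN '('
pos=15: emit PLUS '+'
pos=17: enter COMMENT mode (saw '/*')
pos=17: ERROR — unterminated comment (reached EOF)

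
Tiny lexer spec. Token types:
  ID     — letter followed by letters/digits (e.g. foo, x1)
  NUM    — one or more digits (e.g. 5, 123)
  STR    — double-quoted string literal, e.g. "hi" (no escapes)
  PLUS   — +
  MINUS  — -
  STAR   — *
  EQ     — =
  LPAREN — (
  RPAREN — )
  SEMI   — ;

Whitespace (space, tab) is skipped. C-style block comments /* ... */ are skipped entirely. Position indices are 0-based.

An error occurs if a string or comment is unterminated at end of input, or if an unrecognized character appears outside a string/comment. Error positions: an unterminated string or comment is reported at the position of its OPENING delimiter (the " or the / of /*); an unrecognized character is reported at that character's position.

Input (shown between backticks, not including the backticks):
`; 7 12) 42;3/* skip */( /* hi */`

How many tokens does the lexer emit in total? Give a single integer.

pos=0: emit SEMI ';'
pos=2: emit NUM '7' (now at pos=3)
pos=4: emit NUM '12' (now at pos=6)
pos=6: emit RPAREN ')'
pos=8: emit NUM '42' (now at pos=10)
pos=10: emit SEMI ';'
pos=11: emit NUM '3' (now at pos=12)
pos=12: enter COMMENT mode (saw '/*')
exit COMMENT mode (now at pos=22)
pos=22: emit LPAREN '('
pos=24: enter COMMENT mode (saw '/*')
exit COMMENT mode (now at pos=32)
DONE. 8 tokens: [SEMI, NUM, NUM, RPAREN, NUM, SEMI, NUM, LPAREN]

Answer: 8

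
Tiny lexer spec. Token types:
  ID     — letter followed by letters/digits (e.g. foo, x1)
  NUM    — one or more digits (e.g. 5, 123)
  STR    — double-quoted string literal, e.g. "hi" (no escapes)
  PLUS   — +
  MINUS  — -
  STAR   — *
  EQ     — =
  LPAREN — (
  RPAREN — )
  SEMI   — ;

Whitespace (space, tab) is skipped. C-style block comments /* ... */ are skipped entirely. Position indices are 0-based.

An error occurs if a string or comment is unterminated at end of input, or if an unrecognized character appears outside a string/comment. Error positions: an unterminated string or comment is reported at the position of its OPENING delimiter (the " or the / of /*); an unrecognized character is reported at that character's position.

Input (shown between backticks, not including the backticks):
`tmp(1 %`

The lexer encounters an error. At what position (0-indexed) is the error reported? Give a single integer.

Answer: 6

Derivation:
pos=0: emit ID 'tmp' (now at pos=3)
pos=3: emit LPAREN '('
pos=4: emit NUM '1' (now at pos=5)
pos=6: ERROR — unrecognized char '%'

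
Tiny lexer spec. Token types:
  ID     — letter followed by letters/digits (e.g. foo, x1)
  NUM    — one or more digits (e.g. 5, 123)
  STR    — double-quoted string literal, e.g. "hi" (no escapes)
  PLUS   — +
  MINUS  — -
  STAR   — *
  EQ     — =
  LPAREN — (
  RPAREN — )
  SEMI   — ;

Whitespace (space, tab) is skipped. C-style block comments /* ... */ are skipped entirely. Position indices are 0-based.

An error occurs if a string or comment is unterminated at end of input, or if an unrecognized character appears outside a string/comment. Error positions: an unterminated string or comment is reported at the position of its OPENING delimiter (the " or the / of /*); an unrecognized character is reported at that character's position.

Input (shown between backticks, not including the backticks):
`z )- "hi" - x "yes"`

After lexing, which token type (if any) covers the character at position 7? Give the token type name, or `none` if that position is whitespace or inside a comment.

Answer: STR

Derivation:
pos=0: emit ID 'z' (now at pos=1)
pos=2: emit RPAREN ')'
pos=3: emit MINUS '-'
pos=5: enter STRING mode
pos=5: emit STR "hi" (now at pos=9)
pos=10: emit MINUS '-'
pos=12: emit ID 'x' (now at pos=13)
pos=14: enter STRING mode
pos=14: emit STR "yes" (now at pos=19)
DONE. 7 tokens: [ID, RPAREN, MINUS, STR, MINUS, ID, STR]
Position 7: char is 'i' -> STR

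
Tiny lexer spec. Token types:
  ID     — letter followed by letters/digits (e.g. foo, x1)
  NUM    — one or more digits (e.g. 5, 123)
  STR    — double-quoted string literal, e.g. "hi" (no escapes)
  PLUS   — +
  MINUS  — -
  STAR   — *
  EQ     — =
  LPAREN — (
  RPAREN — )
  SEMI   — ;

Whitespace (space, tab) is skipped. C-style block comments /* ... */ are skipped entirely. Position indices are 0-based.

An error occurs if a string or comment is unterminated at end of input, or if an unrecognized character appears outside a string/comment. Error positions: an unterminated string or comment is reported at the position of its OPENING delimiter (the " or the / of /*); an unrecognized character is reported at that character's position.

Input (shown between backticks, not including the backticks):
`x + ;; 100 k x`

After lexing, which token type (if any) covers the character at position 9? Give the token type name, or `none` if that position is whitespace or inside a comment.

Answer: NUM

Derivation:
pos=0: emit ID 'x' (now at pos=1)
pos=2: emit PLUS '+'
pos=4: emit SEMI ';'
pos=5: emit SEMI ';'
pos=7: emit NUM '100' (now at pos=10)
pos=11: emit ID 'k' (now at pos=12)
pos=13: emit ID 'x' (now at pos=14)
DONE. 7 tokens: [ID, PLUS, SEMI, SEMI, NUM, ID, ID]
Position 9: char is '0' -> NUM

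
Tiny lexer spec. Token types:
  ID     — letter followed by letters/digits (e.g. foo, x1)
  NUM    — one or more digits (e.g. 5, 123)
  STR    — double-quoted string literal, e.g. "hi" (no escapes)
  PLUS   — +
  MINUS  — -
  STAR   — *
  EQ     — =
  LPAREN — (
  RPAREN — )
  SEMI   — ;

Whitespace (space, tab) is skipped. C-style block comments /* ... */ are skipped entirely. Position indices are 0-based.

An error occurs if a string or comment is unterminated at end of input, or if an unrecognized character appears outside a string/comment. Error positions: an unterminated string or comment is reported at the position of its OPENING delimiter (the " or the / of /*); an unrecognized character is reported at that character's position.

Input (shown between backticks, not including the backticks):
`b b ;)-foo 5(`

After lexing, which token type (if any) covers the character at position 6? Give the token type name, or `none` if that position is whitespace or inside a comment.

pos=0: emit ID 'b' (now at pos=1)
pos=2: emit ID 'b' (now at pos=3)
pos=4: emit SEMI ';'
pos=5: emit RPAREN ')'
pos=6: emit MINUS '-'
pos=7: emit ID 'foo' (now at pos=10)
pos=11: emit NUM '5' (now at pos=12)
pos=12: emit LPAREN '('
DONE. 8 tokens: [ID, ID, SEMI, RPAREN, MINUS, ID, NUM, LPAREN]
Position 6: char is '-' -> MINUS

Answer: MINUS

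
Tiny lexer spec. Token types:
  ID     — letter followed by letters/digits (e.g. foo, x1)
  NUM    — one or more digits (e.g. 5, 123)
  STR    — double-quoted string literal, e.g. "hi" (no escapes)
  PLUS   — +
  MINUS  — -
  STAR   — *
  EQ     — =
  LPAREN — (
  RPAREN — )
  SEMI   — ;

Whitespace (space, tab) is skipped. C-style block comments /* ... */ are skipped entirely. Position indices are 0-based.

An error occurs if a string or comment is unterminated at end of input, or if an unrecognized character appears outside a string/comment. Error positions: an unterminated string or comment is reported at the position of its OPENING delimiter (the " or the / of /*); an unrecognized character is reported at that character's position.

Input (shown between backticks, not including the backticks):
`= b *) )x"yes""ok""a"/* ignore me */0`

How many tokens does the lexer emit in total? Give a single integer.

pos=0: emit EQ '='
pos=2: emit ID 'b' (now at pos=3)
pos=4: emit STAR '*'
pos=5: emit RPAREN ')'
pos=7: emit RPAREN ')'
pos=8: emit ID 'x' (now at pos=9)
pos=9: enter STRING mode
pos=9: emit STR "yes" (now at pos=14)
pos=14: enter STRING mode
pos=14: emit STR "ok" (now at pos=18)
pos=18: enter STRING mode
pos=18: emit STR "a" (now at pos=21)
pos=21: enter COMMENT mode (saw '/*')
exit COMMENT mode (now at pos=36)
pos=36: emit NUM '0' (now at pos=37)
DONE. 10 tokens: [EQ, ID, STAR, RPAREN, RPAREN, ID, STR, STR, STR, NUM]

Answer: 10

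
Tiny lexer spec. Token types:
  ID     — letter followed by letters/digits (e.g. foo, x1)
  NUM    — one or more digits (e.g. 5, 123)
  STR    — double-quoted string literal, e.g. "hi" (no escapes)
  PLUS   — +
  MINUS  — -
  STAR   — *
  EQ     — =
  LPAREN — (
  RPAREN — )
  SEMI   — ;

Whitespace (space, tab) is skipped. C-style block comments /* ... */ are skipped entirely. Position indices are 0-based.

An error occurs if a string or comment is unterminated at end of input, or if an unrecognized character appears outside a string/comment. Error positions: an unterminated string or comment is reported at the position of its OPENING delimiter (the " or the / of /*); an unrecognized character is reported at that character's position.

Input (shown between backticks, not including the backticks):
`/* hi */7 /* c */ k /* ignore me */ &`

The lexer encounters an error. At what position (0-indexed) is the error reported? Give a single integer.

pos=0: enter COMMENT mode (saw '/*')
exit COMMENT mode (now at pos=8)
pos=8: emit NUM '7' (now at pos=9)
pos=10: enter COMMENT mode (saw '/*')
exit COMMENT mode (now at pos=17)
pos=18: emit ID 'k' (now at pos=19)
pos=20: enter COMMENT mode (saw '/*')
exit COMMENT mode (now at pos=35)
pos=36: ERROR — unrecognized char '&'

Answer: 36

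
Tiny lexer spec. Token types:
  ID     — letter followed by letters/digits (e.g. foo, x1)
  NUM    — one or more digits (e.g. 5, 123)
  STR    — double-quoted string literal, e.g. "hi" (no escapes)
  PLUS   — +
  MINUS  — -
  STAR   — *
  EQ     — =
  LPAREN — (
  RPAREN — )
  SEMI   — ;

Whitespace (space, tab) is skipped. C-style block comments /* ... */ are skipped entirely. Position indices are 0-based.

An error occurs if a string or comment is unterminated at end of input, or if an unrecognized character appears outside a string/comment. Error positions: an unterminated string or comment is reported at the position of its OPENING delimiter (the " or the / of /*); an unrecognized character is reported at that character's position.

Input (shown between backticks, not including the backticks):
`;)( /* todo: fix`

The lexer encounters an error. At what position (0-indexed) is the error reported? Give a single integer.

pos=0: emit SEMI ';'
pos=1: emit RPAREN ')'
pos=2: emit LPAREN '('
pos=4: enter COMMENT mode (saw '/*')
pos=4: ERROR — unterminated comment (reached EOF)

Answer: 4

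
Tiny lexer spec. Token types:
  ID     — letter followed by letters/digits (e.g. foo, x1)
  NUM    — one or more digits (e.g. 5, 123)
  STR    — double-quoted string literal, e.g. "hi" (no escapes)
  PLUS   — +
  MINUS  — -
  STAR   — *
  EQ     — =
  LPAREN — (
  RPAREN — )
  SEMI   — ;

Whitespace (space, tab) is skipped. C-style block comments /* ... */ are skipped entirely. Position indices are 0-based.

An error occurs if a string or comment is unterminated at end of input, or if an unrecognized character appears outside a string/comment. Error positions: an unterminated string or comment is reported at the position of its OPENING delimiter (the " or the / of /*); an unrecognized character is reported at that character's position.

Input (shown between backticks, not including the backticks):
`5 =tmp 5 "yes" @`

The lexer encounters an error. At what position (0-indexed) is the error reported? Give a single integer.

Answer: 15

Derivation:
pos=0: emit NUM '5' (now at pos=1)
pos=2: emit EQ '='
pos=3: emit ID 'tmp' (now at pos=6)
pos=7: emit NUM '5' (now at pos=8)
pos=9: enter STRING mode
pos=9: emit STR "yes" (now at pos=14)
pos=15: ERROR — unrecognized char '@'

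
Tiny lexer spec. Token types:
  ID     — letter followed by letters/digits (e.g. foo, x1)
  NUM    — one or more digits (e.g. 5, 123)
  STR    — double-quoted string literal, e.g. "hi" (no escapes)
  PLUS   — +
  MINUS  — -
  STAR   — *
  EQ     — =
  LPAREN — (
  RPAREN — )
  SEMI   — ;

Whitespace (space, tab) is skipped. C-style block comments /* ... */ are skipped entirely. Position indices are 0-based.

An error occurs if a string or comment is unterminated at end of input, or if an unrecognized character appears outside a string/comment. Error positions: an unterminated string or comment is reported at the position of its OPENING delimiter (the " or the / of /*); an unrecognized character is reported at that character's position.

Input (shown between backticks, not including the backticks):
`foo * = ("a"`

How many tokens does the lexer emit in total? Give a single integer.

Answer: 5

Derivation:
pos=0: emit ID 'foo' (now at pos=3)
pos=4: emit STAR '*'
pos=6: emit EQ '='
pos=8: emit LPAREN '('
pos=9: enter STRING mode
pos=9: emit STR "a" (now at pos=12)
DONE. 5 tokens: [ID, STAR, EQ, LPAREN, STR]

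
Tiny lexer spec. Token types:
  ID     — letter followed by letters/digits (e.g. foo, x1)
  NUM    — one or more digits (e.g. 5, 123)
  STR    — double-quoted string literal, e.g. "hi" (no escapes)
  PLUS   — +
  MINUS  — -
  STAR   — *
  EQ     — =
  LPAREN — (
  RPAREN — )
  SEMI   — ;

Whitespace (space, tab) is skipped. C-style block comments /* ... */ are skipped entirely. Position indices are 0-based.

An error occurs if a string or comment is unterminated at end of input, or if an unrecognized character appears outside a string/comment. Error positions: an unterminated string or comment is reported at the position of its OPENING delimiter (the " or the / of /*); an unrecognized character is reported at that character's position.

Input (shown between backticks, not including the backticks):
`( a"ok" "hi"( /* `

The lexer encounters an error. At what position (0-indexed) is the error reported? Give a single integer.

Answer: 14

Derivation:
pos=0: emit LPAREN '('
pos=2: emit ID 'a' (now at pos=3)
pos=3: enter STRING mode
pos=3: emit STR "ok" (now at pos=7)
pos=8: enter STRING mode
pos=8: emit STR "hi" (now at pos=12)
pos=12: emit LPAREN '('
pos=14: enter COMMENT mode (saw '/*')
pos=14: ERROR — unterminated comment (reached EOF)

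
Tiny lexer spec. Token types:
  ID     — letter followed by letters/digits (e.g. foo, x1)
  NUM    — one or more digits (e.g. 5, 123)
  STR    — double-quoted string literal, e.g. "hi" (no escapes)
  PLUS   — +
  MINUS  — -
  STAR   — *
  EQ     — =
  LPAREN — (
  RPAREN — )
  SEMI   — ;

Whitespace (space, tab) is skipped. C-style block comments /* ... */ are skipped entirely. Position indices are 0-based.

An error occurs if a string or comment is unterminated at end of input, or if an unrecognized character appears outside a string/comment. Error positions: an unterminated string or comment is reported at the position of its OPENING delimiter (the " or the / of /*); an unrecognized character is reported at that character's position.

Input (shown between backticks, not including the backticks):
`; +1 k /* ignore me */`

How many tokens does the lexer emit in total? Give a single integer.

pos=0: emit SEMI ';'
pos=2: emit PLUS '+'
pos=3: emit NUM '1' (now at pos=4)
pos=5: emit ID 'k' (now at pos=6)
pos=7: enter COMMENT mode (saw '/*')
exit COMMENT mode (now at pos=22)
DONE. 4 tokens: [SEMI, PLUS, NUM, ID]

Answer: 4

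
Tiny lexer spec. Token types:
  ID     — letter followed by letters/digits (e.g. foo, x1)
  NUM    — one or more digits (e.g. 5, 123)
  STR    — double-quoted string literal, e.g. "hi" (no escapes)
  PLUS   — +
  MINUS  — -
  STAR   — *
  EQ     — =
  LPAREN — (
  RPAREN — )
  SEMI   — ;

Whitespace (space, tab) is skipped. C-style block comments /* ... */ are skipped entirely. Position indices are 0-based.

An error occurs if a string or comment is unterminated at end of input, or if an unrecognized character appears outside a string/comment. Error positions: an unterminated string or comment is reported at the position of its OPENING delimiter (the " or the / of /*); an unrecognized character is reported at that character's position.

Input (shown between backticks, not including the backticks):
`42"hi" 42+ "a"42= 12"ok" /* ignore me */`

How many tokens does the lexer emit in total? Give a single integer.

Answer: 9

Derivation:
pos=0: emit NUM '42' (now at pos=2)
pos=2: enter STRING mode
pos=2: emit STR "hi" (now at pos=6)
pos=7: emit NUM '42' (now at pos=9)
pos=9: emit PLUS '+'
pos=11: enter STRING mode
pos=11: emit STR "a" (now at pos=14)
pos=14: emit NUM '42' (now at pos=16)
pos=16: emit EQ '='
pos=18: emit NUM '12' (now at pos=20)
pos=20: enter STRING mode
pos=20: emit STR "ok" (now at pos=24)
pos=25: enter COMMENT mode (saw '/*')
exit COMMENT mode (now at pos=40)
DONE. 9 tokens: [NUM, STR, NUM, PLUS, STR, NUM, EQ, NUM, STR]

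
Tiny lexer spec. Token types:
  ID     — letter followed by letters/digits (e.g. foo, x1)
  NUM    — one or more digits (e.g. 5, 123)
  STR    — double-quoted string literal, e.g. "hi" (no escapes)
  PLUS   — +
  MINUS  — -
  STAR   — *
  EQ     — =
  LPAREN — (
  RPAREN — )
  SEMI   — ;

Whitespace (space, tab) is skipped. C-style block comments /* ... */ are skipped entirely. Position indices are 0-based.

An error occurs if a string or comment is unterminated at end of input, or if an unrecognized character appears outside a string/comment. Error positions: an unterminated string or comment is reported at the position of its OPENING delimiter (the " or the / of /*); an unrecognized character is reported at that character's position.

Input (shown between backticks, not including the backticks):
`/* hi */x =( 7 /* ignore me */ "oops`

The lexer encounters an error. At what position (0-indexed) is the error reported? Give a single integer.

pos=0: enter COMMENT mode (saw '/*')
exit COMMENT mode (now at pos=8)
pos=8: emit ID 'x' (now at pos=9)
pos=10: emit EQ '='
pos=11: emit LPAREN '('
pos=13: emit NUM '7' (now at pos=14)
pos=15: enter COMMENT mode (saw '/*')
exit COMMENT mode (now at pos=30)
pos=31: enter STRING mode
pos=31: ERROR — unterminated string

Answer: 31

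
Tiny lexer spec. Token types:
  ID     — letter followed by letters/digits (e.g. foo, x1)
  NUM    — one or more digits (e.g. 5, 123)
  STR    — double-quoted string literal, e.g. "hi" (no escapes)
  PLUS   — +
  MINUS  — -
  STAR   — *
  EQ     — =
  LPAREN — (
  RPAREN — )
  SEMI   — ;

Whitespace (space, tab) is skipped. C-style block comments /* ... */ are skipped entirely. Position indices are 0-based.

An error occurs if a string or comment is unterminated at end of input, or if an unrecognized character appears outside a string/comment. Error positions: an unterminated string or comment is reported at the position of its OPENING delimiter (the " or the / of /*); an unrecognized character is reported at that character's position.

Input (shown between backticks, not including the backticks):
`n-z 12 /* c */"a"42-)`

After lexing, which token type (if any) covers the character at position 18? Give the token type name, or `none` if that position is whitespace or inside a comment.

Answer: NUM

Derivation:
pos=0: emit ID 'n' (now at pos=1)
pos=1: emit MINUS '-'
pos=2: emit ID 'z' (now at pos=3)
pos=4: emit NUM '12' (now at pos=6)
pos=7: enter COMMENT mode (saw '/*')
exit COMMENT mode (now at pos=14)
pos=14: enter STRING mode
pos=14: emit STR "a" (now at pos=17)
pos=17: emit NUM '42' (now at pos=19)
pos=19: emit MINUS '-'
pos=20: emit RPAREN ')'
DONE. 8 tokens: [ID, MINUS, ID, NUM, STR, NUM, MINUS, RPAREN]
Position 18: char is '2' -> NUM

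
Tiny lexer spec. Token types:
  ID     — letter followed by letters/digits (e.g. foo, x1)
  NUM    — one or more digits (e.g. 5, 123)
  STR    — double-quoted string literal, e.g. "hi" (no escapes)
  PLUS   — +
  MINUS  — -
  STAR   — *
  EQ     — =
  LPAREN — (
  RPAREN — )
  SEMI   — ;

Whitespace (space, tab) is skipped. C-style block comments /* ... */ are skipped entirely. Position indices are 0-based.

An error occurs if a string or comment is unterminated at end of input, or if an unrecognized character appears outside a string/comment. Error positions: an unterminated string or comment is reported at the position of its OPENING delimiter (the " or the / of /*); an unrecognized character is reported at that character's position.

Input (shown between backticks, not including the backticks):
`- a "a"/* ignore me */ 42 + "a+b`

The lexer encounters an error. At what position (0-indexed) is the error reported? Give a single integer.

Answer: 28

Derivation:
pos=0: emit MINUS '-'
pos=2: emit ID 'a' (now at pos=3)
pos=4: enter STRING mode
pos=4: emit STR "a" (now at pos=7)
pos=7: enter COMMENT mode (saw '/*')
exit COMMENT mode (now at pos=22)
pos=23: emit NUM '42' (now at pos=25)
pos=26: emit PLUS '+'
pos=28: enter STRING mode
pos=28: ERROR — unterminated string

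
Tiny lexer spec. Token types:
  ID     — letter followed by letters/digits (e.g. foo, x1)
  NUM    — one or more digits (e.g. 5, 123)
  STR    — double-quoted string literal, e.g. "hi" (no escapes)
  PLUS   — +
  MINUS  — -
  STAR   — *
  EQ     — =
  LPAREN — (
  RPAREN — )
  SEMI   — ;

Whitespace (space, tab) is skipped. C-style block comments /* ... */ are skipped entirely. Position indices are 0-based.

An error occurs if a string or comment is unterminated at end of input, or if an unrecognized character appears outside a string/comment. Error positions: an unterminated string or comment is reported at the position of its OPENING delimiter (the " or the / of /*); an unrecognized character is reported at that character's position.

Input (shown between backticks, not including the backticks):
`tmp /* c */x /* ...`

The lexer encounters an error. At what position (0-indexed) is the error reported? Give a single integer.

pos=0: emit ID 'tmp' (now at pos=3)
pos=4: enter COMMENT mode (saw '/*')
exit COMMENT mode (now at pos=11)
pos=11: emit ID 'x' (now at pos=12)
pos=13: enter COMMENT mode (saw '/*')
pos=13: ERROR — unterminated comment (reached EOF)

Answer: 13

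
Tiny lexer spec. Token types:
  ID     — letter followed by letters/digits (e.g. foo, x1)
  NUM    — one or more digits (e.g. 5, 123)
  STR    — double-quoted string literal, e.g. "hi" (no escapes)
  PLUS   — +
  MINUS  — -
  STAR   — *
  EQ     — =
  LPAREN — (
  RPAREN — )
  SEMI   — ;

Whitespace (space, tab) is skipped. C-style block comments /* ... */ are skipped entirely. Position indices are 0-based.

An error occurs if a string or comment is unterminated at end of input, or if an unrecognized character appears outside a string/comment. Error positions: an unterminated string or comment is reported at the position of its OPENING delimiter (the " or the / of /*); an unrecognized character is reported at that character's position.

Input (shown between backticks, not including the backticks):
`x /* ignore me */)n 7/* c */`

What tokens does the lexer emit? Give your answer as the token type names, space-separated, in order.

Answer: ID RPAREN ID NUM

Derivation:
pos=0: emit ID 'x' (now at pos=1)
pos=2: enter COMMENT mode (saw '/*')
exit COMMENT mode (now at pos=17)
pos=17: emit RPAREN ')'
pos=18: emit ID 'n' (now at pos=19)
pos=20: emit NUM '7' (now at pos=21)
pos=21: enter COMMENT mode (saw '/*')
exit COMMENT mode (now at pos=28)
DONE. 4 tokens: [ID, RPAREN, ID, NUM]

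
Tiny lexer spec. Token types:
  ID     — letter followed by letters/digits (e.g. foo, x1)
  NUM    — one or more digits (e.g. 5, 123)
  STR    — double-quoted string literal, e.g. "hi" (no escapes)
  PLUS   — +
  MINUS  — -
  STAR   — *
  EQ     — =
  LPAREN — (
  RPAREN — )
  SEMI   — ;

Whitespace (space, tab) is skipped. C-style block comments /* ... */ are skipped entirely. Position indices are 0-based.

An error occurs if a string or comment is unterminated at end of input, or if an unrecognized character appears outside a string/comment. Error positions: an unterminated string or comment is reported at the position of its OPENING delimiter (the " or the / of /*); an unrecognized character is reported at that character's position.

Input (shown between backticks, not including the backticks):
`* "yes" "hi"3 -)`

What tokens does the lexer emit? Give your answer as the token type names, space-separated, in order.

Answer: STAR STR STR NUM MINUS RPAREN

Derivation:
pos=0: emit STAR '*'
pos=2: enter STRING mode
pos=2: emit STR "yes" (now at pos=7)
pos=8: enter STRING mode
pos=8: emit STR "hi" (now at pos=12)
pos=12: emit NUM '3' (now at pos=13)
pos=14: emit MINUS '-'
pos=15: emit RPAREN ')'
DONE. 6 tokens: [STAR, STR, STR, NUM, MINUS, RPAREN]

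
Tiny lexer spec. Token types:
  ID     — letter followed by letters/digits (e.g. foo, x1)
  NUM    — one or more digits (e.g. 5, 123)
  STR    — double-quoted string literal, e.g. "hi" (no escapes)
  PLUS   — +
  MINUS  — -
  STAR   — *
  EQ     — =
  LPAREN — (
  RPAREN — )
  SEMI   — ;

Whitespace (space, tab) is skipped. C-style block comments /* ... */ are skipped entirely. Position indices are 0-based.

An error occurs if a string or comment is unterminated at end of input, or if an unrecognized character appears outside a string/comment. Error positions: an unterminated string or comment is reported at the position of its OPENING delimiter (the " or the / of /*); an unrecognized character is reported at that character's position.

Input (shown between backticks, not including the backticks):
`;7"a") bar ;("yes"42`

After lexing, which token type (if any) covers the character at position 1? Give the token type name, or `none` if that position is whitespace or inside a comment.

Answer: NUM

Derivation:
pos=0: emit SEMI ';'
pos=1: emit NUM '7' (now at pos=2)
pos=2: enter STRING mode
pos=2: emit STR "a" (now at pos=5)
pos=5: emit RPAREN ')'
pos=7: emit ID 'bar' (now at pos=10)
pos=11: emit SEMI ';'
pos=12: emit LPAREN '('
pos=13: enter STRING mode
pos=13: emit STR "yes" (now at pos=18)
pos=18: emit NUM '42' (now at pos=20)
DONE. 9 tokens: [SEMI, NUM, STR, RPAREN, ID, SEMI, LPAREN, STR, NUM]
Position 1: char is '7' -> NUM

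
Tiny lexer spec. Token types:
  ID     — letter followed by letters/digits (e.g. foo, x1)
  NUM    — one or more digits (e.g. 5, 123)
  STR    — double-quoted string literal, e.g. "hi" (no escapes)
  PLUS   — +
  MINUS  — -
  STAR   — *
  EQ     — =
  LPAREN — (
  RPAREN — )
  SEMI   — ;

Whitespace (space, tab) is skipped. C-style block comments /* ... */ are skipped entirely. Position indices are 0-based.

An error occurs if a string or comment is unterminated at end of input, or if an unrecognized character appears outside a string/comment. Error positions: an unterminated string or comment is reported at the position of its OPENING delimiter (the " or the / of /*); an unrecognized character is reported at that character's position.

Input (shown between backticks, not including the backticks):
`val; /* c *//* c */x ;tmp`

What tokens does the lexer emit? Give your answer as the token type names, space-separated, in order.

pos=0: emit ID 'val' (now at pos=3)
pos=3: emit SEMI ';'
pos=5: enter COMMENT mode (saw '/*')
exit COMMENT mode (now at pos=12)
pos=12: enter COMMENT mode (saw '/*')
exit COMMENT mode (now at pos=19)
pos=19: emit ID 'x' (now at pos=20)
pos=21: emit SEMI ';'
pos=22: emit ID 'tmp' (now at pos=25)
DONE. 5 tokens: [ID, SEMI, ID, SEMI, ID]

Answer: ID SEMI ID SEMI ID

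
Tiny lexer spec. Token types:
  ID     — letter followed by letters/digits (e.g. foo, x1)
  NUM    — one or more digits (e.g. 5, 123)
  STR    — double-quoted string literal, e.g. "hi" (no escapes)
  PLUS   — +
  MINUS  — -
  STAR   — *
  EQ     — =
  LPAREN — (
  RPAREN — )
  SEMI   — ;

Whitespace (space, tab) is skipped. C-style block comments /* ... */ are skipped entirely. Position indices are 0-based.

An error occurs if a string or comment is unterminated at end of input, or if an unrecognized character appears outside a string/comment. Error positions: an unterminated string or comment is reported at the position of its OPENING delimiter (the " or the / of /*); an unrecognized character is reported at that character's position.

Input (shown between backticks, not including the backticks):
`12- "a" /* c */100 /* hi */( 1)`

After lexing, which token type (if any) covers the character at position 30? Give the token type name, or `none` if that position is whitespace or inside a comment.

Answer: RPAREN

Derivation:
pos=0: emit NUM '12' (now at pos=2)
pos=2: emit MINUS '-'
pos=4: enter STRING mode
pos=4: emit STR "a" (now at pos=7)
pos=8: enter COMMENT mode (saw '/*')
exit COMMENT mode (now at pos=15)
pos=15: emit NUM '100' (now at pos=18)
pos=19: enter COMMENT mode (saw '/*')
exit COMMENT mode (now at pos=27)
pos=27: emit LPAREN '('
pos=29: emit NUM '1' (now at pos=30)
pos=30: emit RPAREN ')'
DONE. 7 tokens: [NUM, MINUS, STR, NUM, LPAREN, NUM, RPAREN]
Position 30: char is ')' -> RPAREN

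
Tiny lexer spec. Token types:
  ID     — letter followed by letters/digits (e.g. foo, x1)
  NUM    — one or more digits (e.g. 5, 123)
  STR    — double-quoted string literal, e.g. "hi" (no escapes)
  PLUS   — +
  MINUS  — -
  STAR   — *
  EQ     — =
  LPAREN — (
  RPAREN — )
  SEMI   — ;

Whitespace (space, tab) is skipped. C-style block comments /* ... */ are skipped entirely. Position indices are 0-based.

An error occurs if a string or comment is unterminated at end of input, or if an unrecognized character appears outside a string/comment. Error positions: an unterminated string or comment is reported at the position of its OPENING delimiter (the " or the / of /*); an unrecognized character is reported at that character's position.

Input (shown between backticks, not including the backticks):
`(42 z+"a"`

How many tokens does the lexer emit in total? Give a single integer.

pos=0: emit LPAREN '('
pos=1: emit NUM '42' (now at pos=3)
pos=4: emit ID 'z' (now at pos=5)
pos=5: emit PLUS '+'
pos=6: enter STRING mode
pos=6: emit STR "a" (now at pos=9)
DONE. 5 tokens: [LPAREN, NUM, ID, PLUS, STR]

Answer: 5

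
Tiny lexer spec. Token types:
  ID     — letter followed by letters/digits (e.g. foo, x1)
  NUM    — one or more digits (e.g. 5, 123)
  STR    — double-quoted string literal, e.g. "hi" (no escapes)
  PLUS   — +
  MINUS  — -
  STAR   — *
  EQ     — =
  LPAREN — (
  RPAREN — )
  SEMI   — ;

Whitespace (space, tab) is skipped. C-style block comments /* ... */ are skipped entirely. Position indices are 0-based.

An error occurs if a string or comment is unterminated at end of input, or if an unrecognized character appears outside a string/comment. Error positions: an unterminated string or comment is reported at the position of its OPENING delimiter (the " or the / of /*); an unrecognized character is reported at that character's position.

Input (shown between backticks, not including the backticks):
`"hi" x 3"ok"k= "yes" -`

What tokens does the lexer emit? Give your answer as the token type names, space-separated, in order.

Answer: STR ID NUM STR ID EQ STR MINUS

Derivation:
pos=0: enter STRING mode
pos=0: emit STR "hi" (now at pos=4)
pos=5: emit ID 'x' (now at pos=6)
pos=7: emit NUM '3' (now at pos=8)
pos=8: enter STRING mode
pos=8: emit STR "ok" (now at pos=12)
pos=12: emit ID 'k' (now at pos=13)
pos=13: emit EQ '='
pos=15: enter STRING mode
pos=15: emit STR "yes" (now at pos=20)
pos=21: emit MINUS '-'
DONE. 8 tokens: [STR, ID, NUM, STR, ID, EQ, STR, MINUS]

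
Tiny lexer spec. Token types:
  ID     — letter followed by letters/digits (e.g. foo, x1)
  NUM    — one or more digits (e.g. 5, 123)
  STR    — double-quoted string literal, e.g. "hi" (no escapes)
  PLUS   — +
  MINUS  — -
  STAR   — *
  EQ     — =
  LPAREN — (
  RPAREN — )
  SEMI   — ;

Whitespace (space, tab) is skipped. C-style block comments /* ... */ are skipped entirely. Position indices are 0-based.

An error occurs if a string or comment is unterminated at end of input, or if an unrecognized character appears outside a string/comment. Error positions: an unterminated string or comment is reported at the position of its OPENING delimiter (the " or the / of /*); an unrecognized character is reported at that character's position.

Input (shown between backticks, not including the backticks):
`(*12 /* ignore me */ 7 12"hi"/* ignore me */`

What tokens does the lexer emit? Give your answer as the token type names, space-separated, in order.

Answer: LPAREN STAR NUM NUM NUM STR

Derivation:
pos=0: emit LPAREN '('
pos=1: emit STAR '*'
pos=2: emit NUM '12' (now at pos=4)
pos=5: enter COMMENT mode (saw '/*')
exit COMMENT mode (now at pos=20)
pos=21: emit NUM '7' (now at pos=22)
pos=23: emit NUM '12' (now at pos=25)
pos=25: enter STRING mode
pos=25: emit STR "hi" (now at pos=29)
pos=29: enter COMMENT mode (saw '/*')
exit COMMENT mode (now at pos=44)
DONE. 6 tokens: [LPAREN, STAR, NUM, NUM, NUM, STR]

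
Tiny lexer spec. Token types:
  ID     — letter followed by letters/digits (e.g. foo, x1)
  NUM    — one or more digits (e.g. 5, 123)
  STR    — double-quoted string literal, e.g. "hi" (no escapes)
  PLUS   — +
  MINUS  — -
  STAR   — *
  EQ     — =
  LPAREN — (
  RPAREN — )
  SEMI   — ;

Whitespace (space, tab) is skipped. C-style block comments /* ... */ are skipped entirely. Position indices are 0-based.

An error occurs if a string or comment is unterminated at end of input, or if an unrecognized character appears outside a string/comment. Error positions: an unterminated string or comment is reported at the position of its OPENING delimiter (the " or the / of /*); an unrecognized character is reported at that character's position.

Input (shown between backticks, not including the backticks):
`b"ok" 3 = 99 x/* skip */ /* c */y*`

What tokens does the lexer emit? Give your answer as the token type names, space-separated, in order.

pos=0: emit ID 'b' (now at pos=1)
pos=1: enter STRING mode
pos=1: emit STR "ok" (now at pos=5)
pos=6: emit NUM '3' (now at pos=7)
pos=8: emit EQ '='
pos=10: emit NUM '99' (now at pos=12)
pos=13: emit ID 'x' (now at pos=14)
pos=14: enter COMMENT mode (saw '/*')
exit COMMENT mode (now at pos=24)
pos=25: enter COMMENT mode (saw '/*')
exit COMMENT mode (now at pos=32)
pos=32: emit ID 'y' (now at pos=33)
pos=33: emit STAR '*'
DONE. 8 tokens: [ID, STR, NUM, EQ, NUM, ID, ID, STAR]

Answer: ID STR NUM EQ NUM ID ID STAR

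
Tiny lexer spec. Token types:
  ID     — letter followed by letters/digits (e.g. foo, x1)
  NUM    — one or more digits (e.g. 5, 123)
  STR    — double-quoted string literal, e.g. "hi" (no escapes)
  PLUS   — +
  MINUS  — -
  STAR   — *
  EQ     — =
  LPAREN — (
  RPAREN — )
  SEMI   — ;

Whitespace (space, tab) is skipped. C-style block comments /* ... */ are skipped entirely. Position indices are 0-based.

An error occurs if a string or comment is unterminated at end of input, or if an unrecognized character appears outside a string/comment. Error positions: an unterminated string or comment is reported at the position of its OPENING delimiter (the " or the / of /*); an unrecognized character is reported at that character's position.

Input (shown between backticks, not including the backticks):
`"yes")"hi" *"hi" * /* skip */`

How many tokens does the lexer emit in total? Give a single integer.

Answer: 6

Derivation:
pos=0: enter STRING mode
pos=0: emit STR "yes" (now at pos=5)
pos=5: emit RPAREN ')'
pos=6: enter STRING mode
pos=6: emit STR "hi" (now at pos=10)
pos=11: emit STAR '*'
pos=12: enter STRING mode
pos=12: emit STR "hi" (now at pos=16)
pos=17: emit STAR '*'
pos=19: enter COMMENT mode (saw '/*')
exit COMMENT mode (now at pos=29)
DONE. 6 tokens: [STR, RPAREN, STR, STAR, STR, STAR]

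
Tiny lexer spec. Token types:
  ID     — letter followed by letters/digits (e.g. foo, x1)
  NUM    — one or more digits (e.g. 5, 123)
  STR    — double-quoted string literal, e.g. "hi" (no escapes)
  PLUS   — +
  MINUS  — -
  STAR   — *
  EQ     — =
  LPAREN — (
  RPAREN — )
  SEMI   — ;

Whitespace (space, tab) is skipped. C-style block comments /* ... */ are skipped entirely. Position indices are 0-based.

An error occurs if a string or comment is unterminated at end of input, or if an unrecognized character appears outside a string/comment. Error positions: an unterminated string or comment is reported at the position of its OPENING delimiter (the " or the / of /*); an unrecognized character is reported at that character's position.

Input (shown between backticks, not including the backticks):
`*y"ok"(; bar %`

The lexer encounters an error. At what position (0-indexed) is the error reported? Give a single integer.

Answer: 13

Derivation:
pos=0: emit STAR '*'
pos=1: emit ID 'y' (now at pos=2)
pos=2: enter STRING mode
pos=2: emit STR "ok" (now at pos=6)
pos=6: emit LPAREN '('
pos=7: emit SEMI ';'
pos=9: emit ID 'bar' (now at pos=12)
pos=13: ERROR — unrecognized char '%'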